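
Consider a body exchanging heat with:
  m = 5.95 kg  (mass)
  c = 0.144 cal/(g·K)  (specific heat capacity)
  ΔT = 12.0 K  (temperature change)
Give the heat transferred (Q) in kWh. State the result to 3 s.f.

Q is given directly by: Q = mcΔT.
m = 5.95 kg; c = 0.144 cal/(g·K) = 602.5 J/(kg·K); ΔT = 12.0 K.
Q = 43018 J
43018 J × (1 kWh / 3.600×10^6 J) = 0.01195 kWh

0.0119 kWh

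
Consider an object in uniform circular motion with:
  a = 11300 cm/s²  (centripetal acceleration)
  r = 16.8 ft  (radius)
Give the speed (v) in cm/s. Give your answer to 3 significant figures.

2410 cm/s

Rearranging a = v²/r for v: v = √(a·r).
a = 11300 cm/s² = 113.0 m/s²; r = 16.8 ft = 5.121 m.
v = 24.05 m/s
24.05 m/s × (1 cm/s / 0.01000 m/s) = 2405 cm/s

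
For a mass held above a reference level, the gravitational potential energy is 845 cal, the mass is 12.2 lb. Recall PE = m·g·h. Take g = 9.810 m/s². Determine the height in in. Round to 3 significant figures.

2560 in

Solving PE = m·g·h for h: h = PE/(m·g).
PE = 845 cal = 3535 J; m = 12.2 lb = 5.534 kg; g = 9.810 m/s².
h = 65.13 m
65.13 m × (1 in / 0.02540 m) = 2564 in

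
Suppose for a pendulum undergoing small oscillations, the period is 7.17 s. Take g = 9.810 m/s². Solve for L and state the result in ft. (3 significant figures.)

41.9 ft

Rearranging T = 2π√(L/g) for L: L = g·(T/2π)².
T = 7.17 s; g = 9.810 m/s².
L = 12.77 m
12.77 m × (1 ft / 0.3048 m) = 41.91 ft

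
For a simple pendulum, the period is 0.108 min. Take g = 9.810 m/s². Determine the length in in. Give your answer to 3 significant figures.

411 in

Rearranging: L = g·(T/2π)².
T = 0.108 min = 6.480 s; g = 9.810 m/s².
L = 10.43 m
10.43 m × (1 in / 0.02540 m) = 410.8 in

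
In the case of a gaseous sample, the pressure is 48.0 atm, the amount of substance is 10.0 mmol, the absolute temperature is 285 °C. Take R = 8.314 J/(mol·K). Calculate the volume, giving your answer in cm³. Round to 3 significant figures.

9.54 cm³

From the ideal-gas law: V = nRT/P.
P = 48.0 atm = 4.864×10^6 Pa; n = 10.0 mmol = 0.01000 mol; T = 285 °C = 558.1 K; R = 8.314 J/(mol·K).
V = 9.541×10^-6 m³
9.541×10^-6 m³ × (1 cm³ / 1.000×10^-6 m³) = 9.541 cm³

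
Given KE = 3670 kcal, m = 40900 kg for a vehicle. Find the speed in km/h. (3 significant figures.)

Rearranging KE = ½mv² for v: v = √(2·KE/m).
KE = 3670 kcal = 1.536×10^7 J; m = 40900 kg.
v = 27.40 m/s
27.40 m/s × (1 km/h / 0.2778 m/s) = 98.65 km/h

98.6 km/h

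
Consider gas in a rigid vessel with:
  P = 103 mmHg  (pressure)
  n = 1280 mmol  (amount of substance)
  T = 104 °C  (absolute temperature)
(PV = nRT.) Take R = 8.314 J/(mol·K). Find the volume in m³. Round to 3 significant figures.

Rearranging PV = nRT for V: V = nRT/P.
P = 103 mmHg = 13732 Pa; n = 1280 mmol = 1.280 mol; T = 104 °C = 377.1 K; R = 8.314 J/(mol·K).
V = 0.2923 m³

0.292 m³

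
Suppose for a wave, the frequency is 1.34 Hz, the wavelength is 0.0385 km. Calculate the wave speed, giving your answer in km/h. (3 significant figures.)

186 km/h

Directly: v = fλ.
f = 1.34 Hz; λ = 0.0385 km = 38.50 m.
v = 51.59 m/s
51.59 m/s × (1 km/h / 0.2778 m/s) = 185.7 km/h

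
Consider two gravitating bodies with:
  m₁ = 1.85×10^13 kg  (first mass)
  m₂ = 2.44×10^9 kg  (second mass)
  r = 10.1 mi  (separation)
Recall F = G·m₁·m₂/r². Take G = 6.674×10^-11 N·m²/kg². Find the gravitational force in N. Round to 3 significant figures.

F is given directly by: F = Gm₁m₂/r².
m₁ = 1.85×10^13 kg; m₂ = 2.44×10^9 kg; r = 10.1 mi = 16254 m; G = 6.674×10^-11 N·m²/kg².
F = 11403 N

11400 N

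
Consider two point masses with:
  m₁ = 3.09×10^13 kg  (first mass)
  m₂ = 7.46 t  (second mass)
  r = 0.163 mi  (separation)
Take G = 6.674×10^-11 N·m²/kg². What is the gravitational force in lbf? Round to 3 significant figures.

Directly: F = Gm₁m₂/r².
m₁ = 3.09×10^13 kg; m₂ = 7.46 t = 7460 kg; r = 0.163 mi = 262.3 m; G = 6.674×10^-11 N·m²/kg².
F = 223.6 N  (the unit combination reduces to kg·m/s² = N)
223.6 N × (1 lbf / 4.448 N) = 50.26 lbf

50.3 lbf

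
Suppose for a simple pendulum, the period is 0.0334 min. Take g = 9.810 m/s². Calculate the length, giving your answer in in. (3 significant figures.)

Solving T = 2π√(L/g) for L: L = g·(T/2π)².
T = 0.0334 min = 2.004 s; g = 9.810 m/s².
L = 0.9979 m
0.9979 m × (1 in / 0.02540 m) = 39.29 in

39.3 in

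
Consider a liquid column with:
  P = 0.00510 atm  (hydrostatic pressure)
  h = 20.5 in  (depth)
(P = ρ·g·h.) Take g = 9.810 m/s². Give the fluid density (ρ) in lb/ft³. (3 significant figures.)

6.32 lb/ft³

Solving P = ρ·g·h for ρ: ρ = P/(g·h).
P = 0.00510 atm = 516.8 Pa; h = 20.5 in = 0.5207 m; g = 9.810 m/s².
ρ = 101.2 kg/m³
101.2 kg/m³ × (1 lb/ft³ / 16.02 kg/m³) = 6.316 lb/ft³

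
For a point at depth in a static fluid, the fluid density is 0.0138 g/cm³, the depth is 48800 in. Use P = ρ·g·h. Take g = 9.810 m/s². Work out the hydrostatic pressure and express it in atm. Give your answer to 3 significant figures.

P is given directly by: P = ρgh.
ρ = 0.0138 g/cm³ = 13.80 kg/m³; h = 48800 in = 1240 m; g = 9.810 m/s².
P = 1.678×10^5 Pa
1.678×10^5 Pa × (1 atm / 1.013×10^5 Pa) = 1.656 atm

1.66 atm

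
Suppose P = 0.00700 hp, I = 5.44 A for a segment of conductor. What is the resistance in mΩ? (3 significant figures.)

176 mΩ

Rearranging: R = P/I².
P = 0.00700 hp = 5.220 W; I = 5.44 A.
R = 0.1764 Ω
0.1764 Ω × (1 mΩ / 0.001000 Ω) = 176.4 mΩ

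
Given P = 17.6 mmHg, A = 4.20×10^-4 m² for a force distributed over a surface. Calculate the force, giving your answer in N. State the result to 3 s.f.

0.986 N

Solving P = F/A for F: F = P·A.
P = 17.6 mmHg = 2346 Pa; A = 4.20×10^-4 m².
F = 0.9855 N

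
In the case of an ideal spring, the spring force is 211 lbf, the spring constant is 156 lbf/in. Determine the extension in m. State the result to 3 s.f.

Solving F = k·x for x: x = F/k.
F = 211 lbf = 938.6 N; k = 156 lbf/in = 27320 N/m.
x = 0.03436 m

0.0344 m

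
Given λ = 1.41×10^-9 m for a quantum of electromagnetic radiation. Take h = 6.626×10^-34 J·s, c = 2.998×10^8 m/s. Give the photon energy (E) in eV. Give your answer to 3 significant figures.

879 eV

Directly: E = hc/λ.
λ = 1.41×10^-9 m; h = 6.626×10^-34 J·s; c = 2.998×10^8 m/s.
E = 1.409×10^-16 J
1.409×10^-16 J × (1 eV / 1.602×10^-19 J) = 879.3 eV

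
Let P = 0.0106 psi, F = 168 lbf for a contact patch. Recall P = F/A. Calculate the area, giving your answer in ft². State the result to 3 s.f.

110 ft²

Rearranging P = F/A for A: A = F/P.
P = 0.0106 psi = 73.08 Pa; F = 168 lbf = 747.3 N.
A = 10.23 m²
10.23 m² × (1 ft² / 0.09290 m²) = 110.1 ft²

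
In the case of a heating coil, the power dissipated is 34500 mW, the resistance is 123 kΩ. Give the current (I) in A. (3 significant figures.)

0.0167 A

Rearranging: I = √(P/R).
P = 34500 mW = 34.50 W; R = 123 kΩ = 1.230×10^5 Ω.
I = 0.01675 A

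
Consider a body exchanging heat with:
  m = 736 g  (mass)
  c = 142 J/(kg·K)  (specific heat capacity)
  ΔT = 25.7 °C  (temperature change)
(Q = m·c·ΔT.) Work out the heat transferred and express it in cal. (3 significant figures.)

Directly: Q = mcΔT.
m = 736 g = 0.7360 kg; c = 142 J/(kg·K); ΔT = 25.7 °C = 25.70 K.
Q = 2686 J  (the unit combination reduces to kg·m²/s² = J)
2686 J × (1 cal / 4.184 J) = 642.0 cal

642 cal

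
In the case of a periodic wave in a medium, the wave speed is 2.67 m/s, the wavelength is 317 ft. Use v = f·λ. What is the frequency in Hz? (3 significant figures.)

Solving v = f·λ for f: f = v/λ.
v = 2.67 m/s; λ = 317 ft = 96.62 m.
f = 0.02763 Hz

0.0276 Hz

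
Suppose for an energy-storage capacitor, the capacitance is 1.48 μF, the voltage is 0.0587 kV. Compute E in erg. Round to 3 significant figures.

E is given directly by: E = ½CV².
C = 1.48 μF = 1.480×10^-6 F; V = 0.0587 kV = 58.70 V.
E = 0.002550 J  (the unit combination reduces to kg·m²/s² = J)
0.002550 J × (1 erg / 1.000×10^-7 J) = 25498 erg

25500 erg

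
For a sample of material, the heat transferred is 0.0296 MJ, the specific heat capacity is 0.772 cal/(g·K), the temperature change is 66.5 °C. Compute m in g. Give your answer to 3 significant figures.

138 g

Rearranging: m = Q/(c·ΔT).
Q = 0.0296 MJ = 29600 J; c = 0.772 cal/(g·K) = 3230 J/(kg·K); ΔT = 66.5 °C = 66.50 K.
m = 0.1378 kg
0.1378 kg × (1 g / 0.001000 kg) = 137.8 g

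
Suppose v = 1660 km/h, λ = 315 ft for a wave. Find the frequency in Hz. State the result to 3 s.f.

4.80 Hz

Rearranging: f = v/λ.
v = 1660 km/h = 461.1 m/s; λ = 315 ft = 96.01 m.
f = 4.803 Hz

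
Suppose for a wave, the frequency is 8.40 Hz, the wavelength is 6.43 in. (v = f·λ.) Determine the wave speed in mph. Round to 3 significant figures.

v is given directly by: v = fλ.
f = 8.40 Hz; λ = 6.43 in = 0.1633 m.
v = 1.372 m/s
1.372 m/s × (1 mph / 0.4470 m/s) = 3.069 mph

3.07 mph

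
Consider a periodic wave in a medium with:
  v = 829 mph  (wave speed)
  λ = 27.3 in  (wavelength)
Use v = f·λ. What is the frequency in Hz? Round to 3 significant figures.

Rearranging: f = v/λ.
v = 829 mph = 370.6 m/s; λ = 27.3 in = 0.6934 m.
f = 534.4 Hz

534 Hz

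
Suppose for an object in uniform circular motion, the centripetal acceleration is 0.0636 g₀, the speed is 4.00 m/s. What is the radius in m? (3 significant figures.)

25.7 m

Solving a = v²/r for r: r = v²/a.
a = 0.0636 g₀ = 0.6237 m/s²; v = 4.00 m/s.
r = 25.65 m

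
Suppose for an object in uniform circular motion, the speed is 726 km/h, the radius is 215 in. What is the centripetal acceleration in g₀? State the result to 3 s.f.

a is given directly by: a = v²/r.
v = 726 km/h = 201.7 m/s; r = 215 in = 5.461 m.
a = 7447 m/s²
7447 m/s² × (1 g₀ / 9.807 m/s²) = 759.4 g₀

759 g₀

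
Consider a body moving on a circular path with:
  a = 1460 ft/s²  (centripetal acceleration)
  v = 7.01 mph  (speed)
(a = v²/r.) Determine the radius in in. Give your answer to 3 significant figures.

0.869 in

Solving a = v²/r for r: r = v²/a.
a = 1460 ft/s² = 445.0 m/s²; v = 7.01 mph = 3.134 m/s.
r = 0.02207 m
0.02207 m × (1 in / 0.02540 m) = 0.8688 in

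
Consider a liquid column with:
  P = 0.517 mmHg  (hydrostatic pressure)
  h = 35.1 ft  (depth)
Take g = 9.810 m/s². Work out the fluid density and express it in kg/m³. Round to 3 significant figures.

Solving P = ρ·g·h for ρ: ρ = P/(g·h).
P = 0.517 mmHg = 68.93 Pa; h = 35.1 ft = 10.70 m; g = 9.810 m/s².
ρ = 0.6568 kg/m³

0.657 kg/m³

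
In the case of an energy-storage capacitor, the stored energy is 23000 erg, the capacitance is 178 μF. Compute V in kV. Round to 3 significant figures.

Solving E = ½C·V² for V: V = √(2E/C).
E = 23000 erg = 0.002300 J; C = 178 μF = 1.780×10^-4 F.
V = 5.084 V
5.084 V × (1 kV / 1000 V) = 0.005084 kV

0.00508 kV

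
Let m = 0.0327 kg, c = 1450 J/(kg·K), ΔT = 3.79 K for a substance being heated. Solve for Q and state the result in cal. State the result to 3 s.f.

43.0 cal

Directly: Q = mcΔT.
m = 0.0327 kg; c = 1450 J/(kg·K); ΔT = 3.79 K.
Q = 179.7 J
179.7 J × (1 cal / 4.184 J) = 42.95 cal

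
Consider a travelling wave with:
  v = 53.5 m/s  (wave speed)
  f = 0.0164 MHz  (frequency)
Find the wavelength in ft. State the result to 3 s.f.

Rearranging v = f·λ for λ: λ = v/f.
v = 53.5 m/s; f = 0.0164 MHz = 16400 Hz.
λ = 0.003262 m
0.003262 m × (1 ft / 0.3048 m) = 0.01070 ft

0.0107 ft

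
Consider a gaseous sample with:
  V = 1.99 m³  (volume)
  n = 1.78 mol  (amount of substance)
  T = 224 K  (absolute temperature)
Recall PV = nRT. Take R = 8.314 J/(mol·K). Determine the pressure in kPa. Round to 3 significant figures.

P is given directly by: P = nRT/V.
V = 1.99 m³; n = 1.78 mol; T = 224 K; R = 8.314 J/(mol·K).
P = 1666 Pa  (the unit combination reduces to kg/(m·s²) = Pa)
1666 Pa × (1 kPa / 1000 Pa) = 1.666 kPa

1.67 kPa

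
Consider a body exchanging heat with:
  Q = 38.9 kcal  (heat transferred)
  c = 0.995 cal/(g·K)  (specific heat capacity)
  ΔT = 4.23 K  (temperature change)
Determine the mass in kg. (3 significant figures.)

9.24 kg

Rearranging: m = Q/(c·ΔT).
Q = 38.9 kcal = 1.628×10^5 J; c = 0.995 cal/(g·K) = 4163 J/(kg·K); ΔT = 4.23 K.
m = 9.242 kg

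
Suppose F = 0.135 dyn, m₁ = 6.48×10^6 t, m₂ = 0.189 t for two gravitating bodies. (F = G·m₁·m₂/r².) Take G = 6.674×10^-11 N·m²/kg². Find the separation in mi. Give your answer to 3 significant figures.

4.83 mi

From Newton's law of gravitation: r = √(G·m₁m₂/F).
F = 0.135 dyn = 1.350×10^-6 N; m₁ = 6.48×10^6 t = 6.480×10^9 kg; m₂ = 0.189 t = 189.0 kg; G = 6.674×10^-11 N·m²/kg².
r = 7781 m
7781 m × (1 mi / 1609 m) = 4.835 mi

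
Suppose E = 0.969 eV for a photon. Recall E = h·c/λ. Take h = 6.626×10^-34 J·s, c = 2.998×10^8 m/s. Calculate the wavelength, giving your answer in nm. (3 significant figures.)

1280 nm

Solving E = h·c/λ for λ: λ = hc/E.
E = 0.969 eV = 1.553×10^-19 J; h = 6.626×10^-34 J·s; c = 2.998×10^8 m/s.
λ = 1.280×10^-6 m
1.280×10^-6 m × (1 nm / 1.000×10^-9 m) = 1280 nm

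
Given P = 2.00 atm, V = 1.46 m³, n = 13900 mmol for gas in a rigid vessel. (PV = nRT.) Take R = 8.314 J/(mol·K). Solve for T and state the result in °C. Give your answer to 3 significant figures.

2290 °C

Rearranging PV = nRT for T: T = PV/(nR).
P = 2.00 atm = 2.026×10^5 Pa; V = 1.46 m³; n = 13900 mmol = 13.90 mol; R = 8.314 J/(mol·K).
T = 2560 K
2560 K − 273.15 = 2287 °C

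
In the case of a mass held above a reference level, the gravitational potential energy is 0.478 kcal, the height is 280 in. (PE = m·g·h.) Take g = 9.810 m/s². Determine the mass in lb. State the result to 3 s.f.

Solving PE = m·g·h for m: m = PE/(g·h).
PE = 0.478 kcal = 2000 J; h = 280 in = 7.112 m; g = 9.810 m/s².
m = 28.67 kg
28.67 kg × (1 lb / 0.4536 kg) = 63.20 lb

63.2 lb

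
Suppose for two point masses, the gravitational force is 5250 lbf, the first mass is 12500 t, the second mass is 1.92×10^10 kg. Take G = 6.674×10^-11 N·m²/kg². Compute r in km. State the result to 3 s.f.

Rearranging F = G·m₁·m₂/r² for r: r = √(G·m₁m₂/F).
F = 5250 lbf = 23353 N; m₁ = 12500 t = 1.250×10^7 kg; m₂ = 1.92×10^10 kg; G = 6.674×10^-11 N·m²/kg².
r = 26.19 m
26.19 m × (1 km / 1000 m) = 0.02619 km

0.0262 km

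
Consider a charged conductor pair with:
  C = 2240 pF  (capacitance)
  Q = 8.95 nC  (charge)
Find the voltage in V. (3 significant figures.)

Solving C = Q/V for V: V = Q/C.
C = 2240 pF = 2.240×10^-9 F; Q = 8.95 nC = 8.950×10^-9 C.
V = 3.996 V

4.00 V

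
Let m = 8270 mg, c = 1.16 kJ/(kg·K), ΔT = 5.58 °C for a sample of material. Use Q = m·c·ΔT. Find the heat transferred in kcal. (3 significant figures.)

0.0128 kcal

Directly: Q = mcΔT.
m = 8270 mg = 0.008270 kg; c = 1.16 kJ/(kg·K) = 1160 J/(kg·K); ΔT = 5.58 °C = 5.580 K.
Q = 53.53 J  (the unit combination reduces to kg·m²/s² = J)
53.53 J × (1 kcal / 4184 J) = 0.01279 kcal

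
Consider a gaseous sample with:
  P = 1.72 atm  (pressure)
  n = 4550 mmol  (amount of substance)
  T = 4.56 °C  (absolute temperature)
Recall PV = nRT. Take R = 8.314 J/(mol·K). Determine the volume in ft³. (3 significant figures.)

2.13 ft³

Rearranging PV = nRT for V: V = nRT/P.
P = 1.72 atm = 1.743×10^5 Pa; n = 4550 mmol = 4.550 mol; T = 4.56 °C = 277.7 K; R = 8.314 J/(mol·K).
V = 0.06028 m³
0.06028 m³ × (1 ft³ / 0.02832 m³) = 2.129 ft³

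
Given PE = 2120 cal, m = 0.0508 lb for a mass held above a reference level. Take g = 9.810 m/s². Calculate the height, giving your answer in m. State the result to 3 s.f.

Rearranging: h = PE/(m·g).
PE = 2120 cal = 8870 J; m = 0.0508 lb = 0.02304 kg; g = 9.810 m/s².
h = 39240 m

39200 m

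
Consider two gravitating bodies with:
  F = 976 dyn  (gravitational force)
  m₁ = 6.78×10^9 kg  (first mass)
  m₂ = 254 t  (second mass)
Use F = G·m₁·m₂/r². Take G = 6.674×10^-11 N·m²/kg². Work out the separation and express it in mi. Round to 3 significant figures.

2.13 mi

Rearranging: r = √(G·m₁m₂/F).
F = 976 dyn = 0.009760 N; m₁ = 6.78×10^9 kg; m₂ = 254 t = 2.540×10^5 kg; G = 6.674×10^-11 N·m²/kg².
r = 3432 m
3432 m × (1 mi / 1609 m) = 2.132 mi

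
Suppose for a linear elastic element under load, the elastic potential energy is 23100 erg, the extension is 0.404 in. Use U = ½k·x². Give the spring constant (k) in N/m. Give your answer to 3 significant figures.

Rearranging: k = 2U/x².
U = 23100 erg = 0.002310 J; x = 0.404 in = 0.01026 m.
k = 43.87 N/m

43.9 N/m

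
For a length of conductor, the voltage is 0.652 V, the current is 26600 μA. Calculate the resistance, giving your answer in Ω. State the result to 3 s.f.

Solving V = I·R for R: R = V/I.
V = 0.652 V; I = 26600 μA = 0.02660 A.
R = 24.51 Ω

24.5 Ω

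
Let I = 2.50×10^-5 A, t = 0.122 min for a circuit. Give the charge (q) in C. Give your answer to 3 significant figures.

q is given directly by: q = It.
I = 2.50×10^-5 A; t = 0.122 min = 7.320 s.
q = 1.830×10^-4 C

1.83×10^-4 C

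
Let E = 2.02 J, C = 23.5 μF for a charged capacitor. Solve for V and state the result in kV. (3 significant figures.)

Rearranging: V = √(2E/C).
E = 2.02 J; C = 23.5 μF = 2.350×10^-5 F.
V = 414.6 V
414.6 V × (1 kV / 1000 V) = 0.4146 kV

0.415 kV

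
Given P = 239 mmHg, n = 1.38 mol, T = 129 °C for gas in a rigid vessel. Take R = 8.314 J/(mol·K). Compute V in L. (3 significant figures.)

Rearranging: V = nRT/P.
P = 239 mmHg = 31864 Pa; n = 1.38 mol; T = 129 °C = 402.1 K; R = 8.314 J/(mol·K).
V = 0.1448 m³
0.1448 m³ × (1 L / 0.001000 m³) = 144.8 L

145 L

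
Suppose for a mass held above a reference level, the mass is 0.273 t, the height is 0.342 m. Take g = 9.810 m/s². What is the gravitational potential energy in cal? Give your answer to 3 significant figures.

PE is given directly by: PE = mgh.
m = 0.273 t = 273.0 kg; h = 0.342 m; g = 9.810 m/s².
PE = 915.9 J  (the unit combination reduces to kg·m²/s² = J)
915.9 J × (1 cal / 4.184 J) = 218.9 cal

219 cal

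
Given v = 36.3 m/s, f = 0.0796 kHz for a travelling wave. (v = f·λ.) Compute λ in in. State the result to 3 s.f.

18.0 in

Rearranging v = f·λ for λ: λ = v/f.
v = 36.3 m/s; f = 0.0796 kHz = 79.60 Hz.
λ = 0.4560 m
0.4560 m × (1 in / 0.02540 m) = 17.95 in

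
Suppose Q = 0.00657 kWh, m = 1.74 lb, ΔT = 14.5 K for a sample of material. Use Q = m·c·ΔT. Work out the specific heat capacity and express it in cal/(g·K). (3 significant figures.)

0.494 cal/(g·K)

Solving Q = m·c·ΔT for c: c = Q/(m·ΔT).
Q = 0.00657 kWh = 23652 J; m = 1.74 lb = 0.7893 kg; ΔT = 14.5 K.
c = 2067 J/(kg·K)
2067 J/(kg·K) × (1 cal/(g·K) / 4184 J/(kg·K)) = 0.4940 cal/(g·K)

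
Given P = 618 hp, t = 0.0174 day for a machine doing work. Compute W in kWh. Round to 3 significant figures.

192 kWh

Rearranging P = W/t for W: W = P·t.
P = 618 hp = 4.608×10^5 W; t = 0.0174 day = 1503 s.
W = 6.928×10^8 J  (the unit combination reduces to kg·m²/s² = J)
6.928×10^8 J × (1 kWh / 3.600×10^6 J) = 192.4 kWh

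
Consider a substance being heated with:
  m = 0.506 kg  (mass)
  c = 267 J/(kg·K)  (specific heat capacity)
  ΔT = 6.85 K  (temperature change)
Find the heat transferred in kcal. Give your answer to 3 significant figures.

0.221 kcal

Q is given directly by: Q = mcΔT.
m = 0.506 kg; c = 267 J/(kg·K); ΔT = 6.85 K.
Q = 925.4 J
925.4 J × (1 kcal / 4184 J) = 0.2212 kcal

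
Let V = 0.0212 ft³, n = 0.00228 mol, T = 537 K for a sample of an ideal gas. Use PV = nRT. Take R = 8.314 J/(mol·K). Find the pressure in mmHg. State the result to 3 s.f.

127 mmHg

From the ideal-gas law: P = nRT/V.
V = 0.0212 ft³ = 6.003×10^-4 m³; n = 0.00228 mol; T = 537 K; R = 8.314 J/(mol·K).
P = 16957 Pa
16957 Pa × (1 mmHg / 133.3 Pa) = 127.2 mmHg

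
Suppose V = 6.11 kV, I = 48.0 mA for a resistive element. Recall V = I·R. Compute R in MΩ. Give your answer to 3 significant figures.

0.127 MΩ

Rearranging V = I·R for R: R = V/I.
V = 6.11 kV = 6110 V; I = 48.0 mA = 0.04800 A.
R = 1.273×10^5 Ω
1.273×10^5 Ω × (1 MΩ / 1.000×10^6 Ω) = 0.1273 MΩ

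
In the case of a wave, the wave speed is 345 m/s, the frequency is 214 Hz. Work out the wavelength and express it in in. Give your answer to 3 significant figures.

63.5 in

Rearranging v = f·λ for λ: λ = v/f.
v = 345 m/s; f = 214 Hz.
λ = 1.612 m
1.612 m × (1 in / 0.02540 m) = 63.47 in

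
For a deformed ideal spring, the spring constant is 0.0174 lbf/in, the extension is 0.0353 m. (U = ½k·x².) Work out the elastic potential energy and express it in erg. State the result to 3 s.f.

19000 erg

U is given directly by: U = ½kx².
k = 0.0174 lbf/in = 3.047 N/m; x = 0.0353 m.
U = 0.001899 J
0.001899 J × (1 erg / 1.000×10^-7 J) = 18985 erg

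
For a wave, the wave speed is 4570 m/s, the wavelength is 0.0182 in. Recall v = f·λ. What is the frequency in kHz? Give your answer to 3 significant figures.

9890 kHz

Rearranging v = f·λ for f: f = v/λ.
v = 4570 m/s; λ = 0.0182 in = 4.623×10^-4 m.
f = 9.886×10^6 Hz
9.886×10^6 Hz × (1 kHz / 1000 Hz) = 9886 kHz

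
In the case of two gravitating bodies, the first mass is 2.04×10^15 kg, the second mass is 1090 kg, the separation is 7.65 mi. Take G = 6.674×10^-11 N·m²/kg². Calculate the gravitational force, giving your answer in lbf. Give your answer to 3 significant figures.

0.220 lbf

F is given directly by: F = Gm₁m₂/r².
m₁ = 2.04×10^15 kg; m₂ = 1090 kg; r = 7.65 mi = 12311 m; G = 6.674×10^-11 N·m²/kg².
F = 0.9791 N  (the unit combination reduces to kg·m/s² = N)
0.9791 N × (1 lbf / 4.448 N) = 0.2201 lbf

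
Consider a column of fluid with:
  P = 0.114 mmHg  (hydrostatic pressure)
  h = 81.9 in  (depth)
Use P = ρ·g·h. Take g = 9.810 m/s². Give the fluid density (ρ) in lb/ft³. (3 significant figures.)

0.0465 lb/ft³

Solving P = ρ·g·h for ρ: ρ = P/(g·h).
P = 0.114 mmHg = 15.20 Pa; h = 81.9 in = 2.080 m; g = 9.810 m/s².
ρ = 0.7448 kg/m³
0.7448 kg/m³ × (1 lb/ft³ / 16.02 kg/m³) = 0.04649 lb/ft³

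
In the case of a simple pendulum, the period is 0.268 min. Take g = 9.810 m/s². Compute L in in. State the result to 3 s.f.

2530 in

Solving T = 2π√(L/g) for L: L = g·(T/2π)².
T = 0.268 min = 16.08 s; g = 9.810 m/s².
L = 64.25 m
64.25 m × (1 in / 0.02540 m) = 2530 in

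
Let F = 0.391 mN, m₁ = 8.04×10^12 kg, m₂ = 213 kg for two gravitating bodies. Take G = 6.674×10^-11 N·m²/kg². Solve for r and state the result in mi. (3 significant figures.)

10.6 mi

From Newton's law of gravitation: r = √(G·m₁m₂/F).
F = 0.391 mN = 3.910×10^-4 N; m₁ = 8.04×10^12 kg; m₂ = 213 kg; G = 6.674×10^-11 N·m²/kg².
r = 17097 m
17097 m × (1 mi / 1609 m) = 10.62 mi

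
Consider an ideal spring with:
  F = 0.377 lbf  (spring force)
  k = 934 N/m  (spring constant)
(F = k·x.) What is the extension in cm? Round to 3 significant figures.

Solving F = k·x for x: x = F/k.
F = 0.377 lbf = 1.677 N; k = 934 N/m.
x = 0.001795 m
0.001795 m × (1 cm / 0.01000 m) = 0.1795 cm

0.180 cm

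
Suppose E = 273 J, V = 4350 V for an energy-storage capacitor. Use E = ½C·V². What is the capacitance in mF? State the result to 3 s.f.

Solving E = ½C·V² for C: C = 2E/V².
E = 273 J; V = 4350 V.
C = 2.885×10^-5 F
2.885×10^-5 F × (1 mF / 0.001000 F) = 0.02885 mF

0.0289 mF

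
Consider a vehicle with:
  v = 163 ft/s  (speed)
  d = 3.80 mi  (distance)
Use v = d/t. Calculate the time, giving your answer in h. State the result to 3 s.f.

0.0342 h

Solving v = d/t for t: t = d/v.
v = 163 ft/s = 49.68 m/s; d = 3.80 mi = 6116 m.
t = 123.1 s
123.1 s × (1 h / 3600 s) = 0.03419 h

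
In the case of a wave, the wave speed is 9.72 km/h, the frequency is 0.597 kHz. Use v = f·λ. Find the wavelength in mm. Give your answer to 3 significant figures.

4.52 mm

Rearranging: λ = v/f.
v = 9.72 km/h = 2.700 m/s; f = 0.597 kHz = 597.0 Hz.
λ = 0.004523 m
0.004523 m × (1 mm / 0.001000 m) = 4.523 mm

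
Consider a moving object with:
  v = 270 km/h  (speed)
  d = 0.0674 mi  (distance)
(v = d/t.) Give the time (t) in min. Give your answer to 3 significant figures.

Rearranging: t = d/v.
v = 270 km/h = 75.00 m/s; d = 0.0674 mi = 108.5 m.
t = 1.446 s
1.446 s × (1 min / 60.00 s) = 0.02410 min

0.0241 min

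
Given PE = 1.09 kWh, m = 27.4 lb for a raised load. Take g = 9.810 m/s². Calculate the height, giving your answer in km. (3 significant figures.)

32.2 km

Solving PE = m·g·h for h: h = PE/(m·g).
PE = 1.09 kWh = 3.924×10^6 J; m = 27.4 lb = 12.43 kg; g = 9.810 m/s².
h = 32184 m
32184 m × (1 km / 1000 m) = 32.18 km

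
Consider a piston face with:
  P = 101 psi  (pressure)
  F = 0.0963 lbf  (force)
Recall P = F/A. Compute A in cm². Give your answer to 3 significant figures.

0.00615 cm²

Rearranging: A = F/P.
P = 101 psi = 6.964×10^5 Pa; F = 0.0963 lbf = 0.4284 N.
A = 6.151×10^-7 m²
6.151×10^-7 m² × (1 cm² / 1.000×10^-4 m²) = 0.006151 cm²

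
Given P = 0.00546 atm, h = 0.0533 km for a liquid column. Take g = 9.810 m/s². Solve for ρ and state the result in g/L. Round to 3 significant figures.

Rearranging P = ρ·g·h for ρ: ρ = P/(g·h).
P = 0.00546 atm = 553.2 Pa; h = 0.0533 km = 53.30 m; g = 9.810 m/s².
ρ = 1.058 kg/m³
Since 1 g/L = 1 kg/m³, 1.058 g/L.

1.06 g/L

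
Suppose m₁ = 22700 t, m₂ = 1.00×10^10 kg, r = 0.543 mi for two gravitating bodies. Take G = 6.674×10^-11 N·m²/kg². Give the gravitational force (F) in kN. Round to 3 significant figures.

Directly: F = Gm₁m₂/r².
m₁ = 22700 t = 2.270×10^7 kg; m₂ = 1.00×10^10 kg; r = 0.543 mi = 873.9 m; G = 6.674×10^-11 N·m²/kg².
F = 19.84 N  (the unit combination reduces to kg·m/s² = N)
19.84 N × (1 kN / 1000 N) = 0.01984 kN

0.0198 kN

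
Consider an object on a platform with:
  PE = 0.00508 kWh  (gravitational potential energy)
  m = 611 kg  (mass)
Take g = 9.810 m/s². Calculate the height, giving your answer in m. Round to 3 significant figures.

Rearranging: h = PE/(m·g).
PE = 0.00508 kWh = 18288 J; m = 611 kg; g = 9.810 m/s².
h = 3.051 m

3.05 m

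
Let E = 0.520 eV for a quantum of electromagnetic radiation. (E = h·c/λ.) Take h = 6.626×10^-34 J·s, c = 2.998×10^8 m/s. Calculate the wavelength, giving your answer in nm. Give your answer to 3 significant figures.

2380 nm

Rearranging E = h·c/λ for λ: λ = hc/E.
E = 0.520 eV = 8.331×10^-20 J; h = 6.626×10^-34 J·s; c = 2.998×10^8 m/s.
λ = 2.384×10^-6 m
2.384×10^-6 m × (1 nm / 1.000×10^-9 m) = 2384 nm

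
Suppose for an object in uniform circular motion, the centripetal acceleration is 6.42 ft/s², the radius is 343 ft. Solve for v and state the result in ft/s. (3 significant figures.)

Rearranging: v = √(a·r).
a = 6.42 ft/s² = 1.957 m/s²; r = 343 ft = 104.5 m.
v = 14.30 m/s
14.30 m/s × (1 ft/s / 0.3048 m/s) = 46.93 ft/s

46.9 ft/s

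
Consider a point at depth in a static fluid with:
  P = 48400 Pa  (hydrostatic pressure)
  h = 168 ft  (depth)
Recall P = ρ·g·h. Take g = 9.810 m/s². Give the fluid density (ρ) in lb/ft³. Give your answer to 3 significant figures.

Rearranging: ρ = P/(g·h).
P = 48400 Pa; h = 168 ft = 51.21 m; g = 9.810 m/s².
ρ = 96.35 kg/m³
96.35 kg/m³ × (1 lb/ft³ / 16.02 kg/m³) = 6.015 lb/ft³

6.01 lb/ft³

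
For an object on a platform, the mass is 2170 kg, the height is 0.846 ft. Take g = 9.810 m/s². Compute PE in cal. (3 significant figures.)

Directly: PE = mgh.
m = 2170 kg; h = 0.846 ft = 0.2579 m; g = 9.810 m/s².
PE = 5489 J  (the unit combination reduces to kg·m²/s² = J)
5489 J × (1 cal / 4.184 J) = 1312 cal

1310 cal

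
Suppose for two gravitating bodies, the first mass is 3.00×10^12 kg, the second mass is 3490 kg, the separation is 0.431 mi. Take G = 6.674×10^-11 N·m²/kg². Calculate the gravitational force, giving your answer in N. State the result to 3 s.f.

1.45 N

From Newton's law of gravitation: F = Gm₁m₂/r².
m₁ = 3.00×10^12 kg; m₂ = 3490 kg; r = 0.431 mi = 693.6 m; G = 6.674×10^-11 N·m²/kg².
F = 1.452 N  (the unit combination reduces to kg·m/s² = N)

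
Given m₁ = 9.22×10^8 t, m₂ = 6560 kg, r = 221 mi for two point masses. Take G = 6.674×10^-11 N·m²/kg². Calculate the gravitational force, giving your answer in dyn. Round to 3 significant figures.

0.319 dyn

Directly: F = Gm₁m₂/r².
m₁ = 9.22×10^8 t = 9.220×10^11 kg; m₂ = 6560 kg; r = 221 mi = 3.557×10^5 m; G = 6.674×10^-11 N·m²/kg².
F = 3.191×10^-6 N  (the unit combination reduces to kg·m/s² = N)
3.191×10^-6 N × (1 dyn / 1.000×10^-5 N) = 0.3191 dyn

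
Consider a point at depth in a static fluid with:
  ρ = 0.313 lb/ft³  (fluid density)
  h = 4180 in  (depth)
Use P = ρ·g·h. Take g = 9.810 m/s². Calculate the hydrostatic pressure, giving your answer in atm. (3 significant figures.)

0.0515 atm

P is given directly by: P = ρgh.
ρ = 0.313 lb/ft³ = 5.014 kg/m³; h = 4180 in = 106.2 m; g = 9.810 m/s².
P = 5222 Pa
5222 Pa × (1 atm / 1.013×10^5 Pa) = 0.05154 atm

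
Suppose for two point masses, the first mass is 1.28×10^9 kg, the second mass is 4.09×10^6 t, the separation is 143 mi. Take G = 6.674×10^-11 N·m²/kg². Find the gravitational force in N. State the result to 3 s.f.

From Newton's law of gravitation: F = Gm₁m₂/r².
m₁ = 1.28×10^9 kg; m₂ = 4.09×10^6 t = 4.090×10^9 kg; r = 143 mi = 2.301×10^5 m; G = 6.674×10^-11 N·m²/kg².
F = 0.006597 N

0.00660 N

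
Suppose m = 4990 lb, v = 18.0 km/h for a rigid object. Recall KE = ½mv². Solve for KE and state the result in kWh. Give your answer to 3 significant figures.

0.00786 kWh

KE is given directly by: KE = ½mv².
m = 4990 lb = 2263 kg; v = 18.0 km/h = 5.000 m/s.
KE = 28293 J
28293 J × (1 kWh / 3.600×10^6 J) = 0.007859 kWh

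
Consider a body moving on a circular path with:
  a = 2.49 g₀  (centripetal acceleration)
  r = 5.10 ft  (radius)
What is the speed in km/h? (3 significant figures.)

22.2 km/h

Rearranging: v = √(a·r).
a = 2.49 g₀ = 24.42 m/s²; r = 5.10 ft = 1.554 m.
v = 6.161 m/s
6.161 m/s × (1 km/h / 0.2778 m/s) = 22.18 km/h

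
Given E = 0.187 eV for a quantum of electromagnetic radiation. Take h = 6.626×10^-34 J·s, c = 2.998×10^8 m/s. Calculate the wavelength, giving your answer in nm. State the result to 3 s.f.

6630 nm

Solving E = h·c/λ for λ: λ = hc/E.
E = 0.187 eV = 2.996×10^-20 J; h = 6.626×10^-34 J·s; c = 2.998×10^8 m/s.
λ = 6.630×10^-6 m
6.630×10^-6 m × (1 nm / 1.000×10^-9 m) = 6630 nm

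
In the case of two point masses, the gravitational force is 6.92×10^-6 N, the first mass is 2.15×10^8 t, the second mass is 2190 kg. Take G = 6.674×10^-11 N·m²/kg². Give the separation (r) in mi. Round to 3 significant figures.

41.9 mi

From Newton's law of gravitation: r = √(G·m₁m₂/F).
F = 6.92×10^-6 N; m₁ = 2.15×10^8 t = 2.150×10^11 kg; m₂ = 2190 kg; G = 6.674×10^-11 N·m²/kg².
r = 67388 m
67388 m × (1 mi / 1609 m) = 41.87 mi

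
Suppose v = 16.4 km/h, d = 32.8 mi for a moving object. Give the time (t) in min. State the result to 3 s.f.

Solving v = d/t for t: t = d/v.
v = 16.4 km/h = 4.556 m/s; d = 32.8 mi = 52786 m.
t = 11587 s
11587 s × (1 min / 60.00 s) = 193.1 min

193 min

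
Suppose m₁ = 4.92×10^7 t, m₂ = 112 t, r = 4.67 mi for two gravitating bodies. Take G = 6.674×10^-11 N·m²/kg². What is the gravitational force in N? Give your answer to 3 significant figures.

From Newton's law of gravitation: F = Gm₁m₂/r².
m₁ = 4.92×10^7 t = 4.920×10^10 kg; m₂ = 112 t = 1.120×10^5 kg; r = 4.67 mi = 7516 m; G = 6.674×10^-11 N·m²/kg².
F = 0.006511 N  (the unit combination reduces to kg·m/s² = N)

0.00651 N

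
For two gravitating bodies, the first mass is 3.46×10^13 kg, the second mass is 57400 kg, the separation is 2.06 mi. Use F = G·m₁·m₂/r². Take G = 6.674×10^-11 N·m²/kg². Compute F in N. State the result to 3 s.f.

12.1 N

From Newton's law of gravitation: F = Gm₁m₂/r².
m₁ = 3.46×10^13 kg; m₂ = 57400 kg; r = 2.06 mi = 3315 m; G = 6.674×10^-11 N·m²/kg².
F = 12.06 N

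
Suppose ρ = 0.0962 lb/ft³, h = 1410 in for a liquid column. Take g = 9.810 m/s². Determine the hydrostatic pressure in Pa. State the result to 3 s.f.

P is given directly by: P = ρgh.
ρ = 0.0962 lb/ft³ = 1.541 kg/m³; h = 1410 in = 35.81 m; g = 9.810 m/s².
P = 541.4 Pa  (the unit combination reduces to kg/(m·s²) = Pa)

541 Pa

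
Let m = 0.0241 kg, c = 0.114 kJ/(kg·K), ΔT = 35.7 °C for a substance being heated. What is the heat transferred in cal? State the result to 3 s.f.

Q is given directly by: Q = mcΔT.
m = 0.0241 kg; c = 0.114 kJ/(kg·K) = 114.0 J/(kg·K); ΔT = 35.7 °C = 35.70 K.
Q = 98.08 J  (the unit combination reduces to kg·m²/s² = J)
98.08 J × (1 cal / 4.184 J) = 23.44 cal

23.4 cal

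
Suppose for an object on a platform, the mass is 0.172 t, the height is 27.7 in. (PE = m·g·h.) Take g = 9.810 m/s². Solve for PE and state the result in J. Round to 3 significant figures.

1190 J

Directly: PE = mgh.
m = 0.172 t = 172.0 kg; h = 27.7 in = 0.7036 m; g = 9.810 m/s².
PE = 1187 J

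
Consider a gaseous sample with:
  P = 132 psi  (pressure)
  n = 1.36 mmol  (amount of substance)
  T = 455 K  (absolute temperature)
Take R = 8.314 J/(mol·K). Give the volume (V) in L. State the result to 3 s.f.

0.00565 L

From the ideal-gas law: V = nRT/P.
P = 132 psi = 9.101×10^5 Pa; n = 1.36 mmol = 0.001360 mol; T = 455 K; R = 8.314 J/(mol·K).
V = 5.653×10^-6 m³
5.653×10^-6 m³ × (1 L / 0.001000 m³) = 0.005653 L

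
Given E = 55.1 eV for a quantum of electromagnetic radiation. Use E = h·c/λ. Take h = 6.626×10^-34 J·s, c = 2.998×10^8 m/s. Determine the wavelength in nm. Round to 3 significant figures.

22.5 nm

Rearranging: λ = hc/E.
E = 55.1 eV = 8.828×10^-18 J; h = 6.626×10^-34 J·s; c = 2.998×10^8 m/s.
λ = 2.250×10^-8 m
2.250×10^-8 m × (1 nm / 1.000×10^-9 m) = 22.50 nm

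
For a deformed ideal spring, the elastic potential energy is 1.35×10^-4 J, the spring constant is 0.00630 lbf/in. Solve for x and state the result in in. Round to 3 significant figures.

0.616 in

Solving U = ½k·x² for x: x = √(2U/k).
U = 1.35×10^-4 J; k = 0.00630 lbf/in = 1.103 N/m.
x = 0.01564 m
0.01564 m × (1 in / 0.02540 m) = 0.6159 in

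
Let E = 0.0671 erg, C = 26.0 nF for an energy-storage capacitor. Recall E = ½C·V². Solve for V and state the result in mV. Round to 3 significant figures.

718 mV

Rearranging E = ½C·V² for V: V = √(2E/C).
E = 0.0671 erg = 6.710×10^-9 J; C = 26.0 nF = 2.600×10^-8 F.
V = 0.7184 V  (the unit combination reduces to kg·m²/(A·s³) = V)
0.7184 V × (1 mV / 0.001000 V) = 718.4 mV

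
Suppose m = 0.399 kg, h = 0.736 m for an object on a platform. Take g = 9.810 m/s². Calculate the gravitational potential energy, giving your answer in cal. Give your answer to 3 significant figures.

0.689 cal

Directly: PE = mgh.
m = 0.399 kg; h = 0.736 m; g = 9.810 m/s².
PE = 2.881 J  (the unit combination reduces to kg·m²/s² = J)
2.881 J × (1 cal / 4.184 J) = 0.6885 cal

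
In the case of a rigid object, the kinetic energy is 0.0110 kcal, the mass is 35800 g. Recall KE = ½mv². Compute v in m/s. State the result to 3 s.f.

Rearranging KE = ½mv² for v: v = √(2·KE/m).
KE = 0.0110 kcal = 46.02 J; m = 35800 g = 35.80 kg.
v = 1.603 m/s

1.60 m/s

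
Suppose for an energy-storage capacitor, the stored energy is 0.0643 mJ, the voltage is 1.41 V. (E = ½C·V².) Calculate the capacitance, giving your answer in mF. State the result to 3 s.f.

0.0647 mF

Solving E = ½C·V² for C: C = 2E/V².
E = 0.0643 mJ = 6.430×10^-5 J; V = 1.41 V.
C = 6.468×10^-5 F
6.468×10^-5 F × (1 mF / 0.001000 F) = 0.06468 mF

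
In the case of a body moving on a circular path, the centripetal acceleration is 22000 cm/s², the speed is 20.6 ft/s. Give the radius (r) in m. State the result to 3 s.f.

0.179 m

Solving a = v²/r for r: r = v²/a.
a = 22000 cm/s² = 220.0 m/s²; v = 20.6 ft/s = 6.279 m/s.
r = 0.1792 m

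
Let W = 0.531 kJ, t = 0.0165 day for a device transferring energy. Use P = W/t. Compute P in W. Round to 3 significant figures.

Directly: P = W/t.
W = 0.531 kJ = 531.0 J; t = 0.0165 day = 1426 s.
P = 0.3725 W

0.372 W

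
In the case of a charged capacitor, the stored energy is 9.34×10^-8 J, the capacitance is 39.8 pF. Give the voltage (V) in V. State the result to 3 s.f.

68.5 V

Rearranging: V = √(2E/C).
E = 9.34×10^-8 J; C = 39.8 pF = 3.980×10^-11 F.
V = 68.51 V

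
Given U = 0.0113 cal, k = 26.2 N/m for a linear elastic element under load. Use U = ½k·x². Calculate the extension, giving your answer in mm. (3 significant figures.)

60.1 mm

Solving U = ½k·x² for x: x = √(2U/k).
U = 0.0113 cal = 0.04728 J; k = 26.2 N/m.
x = 0.06008 m
0.06008 m × (1 mm / 0.001000 m) = 60.08 mm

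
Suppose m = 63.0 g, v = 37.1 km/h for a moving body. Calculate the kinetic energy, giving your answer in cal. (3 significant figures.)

KE is given directly by: KE = ½mv².
m = 63.0 g = 0.06300 kg; v = 37.1 km/h = 10.31 m/s.
KE = 3.345 J
3.345 J × (1 cal / 4.184 J) = 0.7996 cal

0.800 cal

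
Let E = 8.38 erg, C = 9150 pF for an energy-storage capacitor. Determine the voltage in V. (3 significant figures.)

13.5 V

Rearranging E = ½C·V² for V: V = √(2E/C).
E = 8.38 erg = 8.380×10^-7 J; C = 9150 pF = 9.150×10^-9 F.
V = 13.53 V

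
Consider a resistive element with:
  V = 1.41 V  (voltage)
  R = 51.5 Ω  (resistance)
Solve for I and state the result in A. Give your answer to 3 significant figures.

Rearranging V = I·R for I: I = V/R.
V = 1.41 V; R = 51.5 Ω.
I = 0.02738 A

0.0274 A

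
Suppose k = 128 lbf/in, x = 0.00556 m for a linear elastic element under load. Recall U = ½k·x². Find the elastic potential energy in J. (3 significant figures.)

U is given directly by: U = ½kx².
k = 128 lbf/in = 22416 N/m; x = 0.00556 m.
U = 0.3465 J

0.346 J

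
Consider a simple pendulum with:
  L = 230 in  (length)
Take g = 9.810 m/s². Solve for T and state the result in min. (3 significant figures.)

T is given directly by: T = 2π√(L/g).
L = 230 in = 5.842 m; g = 9.810 m/s².
T = 4.849 s
4.849 s × (1 min / 60.00 s) = 0.08081 min

0.0808 min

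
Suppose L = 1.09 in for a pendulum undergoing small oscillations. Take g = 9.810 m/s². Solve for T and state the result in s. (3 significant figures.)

0.334 s

Directly: T = 2π√(L/g).
L = 1.09 in = 0.02769 m; g = 9.810 m/s².
T = 0.3338 s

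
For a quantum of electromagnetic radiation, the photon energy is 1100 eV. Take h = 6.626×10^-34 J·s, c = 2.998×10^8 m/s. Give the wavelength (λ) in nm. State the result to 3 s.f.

Rearranging: λ = hc/E.
E = 1100 eV = 1.762×10^-16 J; h = 6.626×10^-34 J·s; c = 2.998×10^8 m/s.
λ = 1.127×10^-9 m
1.127×10^-9 m × (1 nm / 1.000×10^-9 m) = 1.127 nm

1.13 nm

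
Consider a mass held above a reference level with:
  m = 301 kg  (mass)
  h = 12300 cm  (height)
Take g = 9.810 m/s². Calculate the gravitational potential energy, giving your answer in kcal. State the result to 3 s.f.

86.8 kcal

PE is given directly by: PE = mgh.
m = 301 kg; h = 12300 cm = 123.0 m; g = 9.810 m/s².
PE = 3.632×10^5 J
3.632×10^5 J × (1 kcal / 4184 J) = 86.81 kcal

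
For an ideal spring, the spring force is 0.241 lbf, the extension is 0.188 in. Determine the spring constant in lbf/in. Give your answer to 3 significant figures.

Solving F = k·x for k: k = F/x.
F = 0.241 lbf = 1.072 N; x = 0.188 in = 0.004775 m.
k = 224.5 N/m
224.5 N/m × (1 lbf/in / 175.1 N/m) = 1.282 lbf/in

1.28 lbf/in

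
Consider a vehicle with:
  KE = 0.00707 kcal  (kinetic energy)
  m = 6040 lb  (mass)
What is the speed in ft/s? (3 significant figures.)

0.482 ft/s

Rearranging KE = ½mv² for v: v = √(2·KE/m).
KE = 0.00707 kcal = 29.58 J; m = 6040 lb = 2740 kg.
v = 0.1469 m/s
0.1469 m/s × (1 ft/s / 0.3048 m/s) = 0.4821 ft/s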